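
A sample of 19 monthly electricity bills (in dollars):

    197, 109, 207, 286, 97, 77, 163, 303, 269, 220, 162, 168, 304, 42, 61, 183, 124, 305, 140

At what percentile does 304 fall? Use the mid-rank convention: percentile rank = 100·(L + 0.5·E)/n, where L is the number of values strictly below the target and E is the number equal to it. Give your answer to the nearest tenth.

Sorted: 42, 61, 77, 97, 109, 124, 140, 162, 163, 168, 183, 197, 207, 220, 269, 286, 303, 304, 305.
Count below 304: L = 17; count equal: E = 1; n = 19.
Percentile rank = 100·(17 + 0.5·1)/19 = 100·17.5/19 = 92.11.

92.1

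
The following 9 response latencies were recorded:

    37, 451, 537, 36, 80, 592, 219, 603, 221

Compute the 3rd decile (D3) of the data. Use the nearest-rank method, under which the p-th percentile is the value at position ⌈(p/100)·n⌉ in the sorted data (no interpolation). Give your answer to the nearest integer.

80

Sorted: 36, 37, 80, 219, 221, 451, 537, 592, 603.
n = 9.
Position = ⌈30/100 · 9⌉ = ⌈2.7⌉ = 3.
The value at rank 3 is 80.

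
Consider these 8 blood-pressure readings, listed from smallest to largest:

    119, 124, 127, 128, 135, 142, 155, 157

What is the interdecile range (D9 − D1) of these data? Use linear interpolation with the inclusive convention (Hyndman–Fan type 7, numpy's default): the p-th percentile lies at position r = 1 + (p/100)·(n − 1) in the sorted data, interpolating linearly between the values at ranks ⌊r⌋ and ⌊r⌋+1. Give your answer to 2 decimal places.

n = 8.
P10: r = 1.7; ranks 1–2 are 119, 124; interpolating gives 122.5.
P90: r = 7.3; ranks 7–8 are 155, 157; interpolating gives 155.6.
Difference: 155.6 − 122.5 = 33.1.

33.10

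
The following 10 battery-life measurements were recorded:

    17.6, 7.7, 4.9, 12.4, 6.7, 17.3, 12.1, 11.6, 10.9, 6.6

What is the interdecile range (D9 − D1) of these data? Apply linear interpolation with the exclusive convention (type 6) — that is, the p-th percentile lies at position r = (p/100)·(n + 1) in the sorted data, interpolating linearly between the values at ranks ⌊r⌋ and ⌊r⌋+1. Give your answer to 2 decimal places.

12.50

Sorted: 4.9, 6.6, 6.7, 7.7, 10.9, 11.6, 12.1, 12.4, 17.3, 17.6.
n = 10.
P10: r = 1.1; ranks 1–2 are 4.9, 6.6; interpolating gives 5.07.
P90: r = 9.9; ranks 9–10 are 17.3, 17.6; interpolating gives 17.57.
Difference: 17.57 − 5.07 = 12.5.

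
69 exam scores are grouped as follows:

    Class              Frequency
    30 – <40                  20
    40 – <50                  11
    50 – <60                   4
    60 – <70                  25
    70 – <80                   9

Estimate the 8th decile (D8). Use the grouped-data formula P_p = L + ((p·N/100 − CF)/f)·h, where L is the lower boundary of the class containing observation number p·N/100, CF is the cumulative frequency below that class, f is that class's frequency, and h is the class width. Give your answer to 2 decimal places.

68.08

N = 69; target position k = 80/100 · 69 = 55.2.
Cumulative frequencies: 20, 31, 35, 60, 69.
Observation 55.2 falls in the class 60 – <70.
L = 60, CF = 35, f = 25, h = 10.
P80 = 60 + ((55.2 − 35)/25)·10 = 60 + 8.08 = 68.08.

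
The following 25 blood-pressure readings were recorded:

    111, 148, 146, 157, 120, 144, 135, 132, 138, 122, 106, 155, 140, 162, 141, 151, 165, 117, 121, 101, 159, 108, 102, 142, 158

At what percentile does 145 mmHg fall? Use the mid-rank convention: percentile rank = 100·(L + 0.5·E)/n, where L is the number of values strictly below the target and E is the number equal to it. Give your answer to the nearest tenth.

64.0

Sorted: 101, 102, 106, 108, 111, 117, 120, 121, 122, 132, 135, 138, 140, 141, 142, 144, 146, 148, 151, 155, 157, 158, 159, 162, 165.
Count below 145: L = 16; count equal: E = 0; n = 25.
Percentile rank = 100·(16 + 0.5·0)/25 = 100·16/25 = 64.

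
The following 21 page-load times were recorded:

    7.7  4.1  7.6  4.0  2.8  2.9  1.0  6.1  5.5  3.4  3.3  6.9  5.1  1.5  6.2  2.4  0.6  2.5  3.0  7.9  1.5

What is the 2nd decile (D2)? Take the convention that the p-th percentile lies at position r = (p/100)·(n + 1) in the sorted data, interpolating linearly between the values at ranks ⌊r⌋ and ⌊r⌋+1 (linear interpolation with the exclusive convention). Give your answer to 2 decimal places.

Sorted: 0.6, 1.0, 1.5, 1.5, 2.4, 2.5, 2.8, 2.9, 3.0, 3.3, 3.4, 4.0, 4.1, 5.1, 5.5, 6.1, 6.2, 6.9, 7.6, 7.7, 7.9.
n = 21.
r = (20/100)·(21 + 1) = 4.4.
Rank 4 is 1.5 and rank 5 is 2.4.
Interpolate: 1.5 + 0.4·(2.4 − 1.5) = 1.5 + 0.4·0.9 = 1.86.

1.86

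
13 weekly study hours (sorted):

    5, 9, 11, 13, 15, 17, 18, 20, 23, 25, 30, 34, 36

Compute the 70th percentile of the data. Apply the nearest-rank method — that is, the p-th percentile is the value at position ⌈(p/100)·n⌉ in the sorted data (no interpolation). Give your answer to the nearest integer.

n = 13.
Position = ⌈70/100 · 13⌉ = ⌈9.1⌉ = 10.
The value at rank 10 is 25.

25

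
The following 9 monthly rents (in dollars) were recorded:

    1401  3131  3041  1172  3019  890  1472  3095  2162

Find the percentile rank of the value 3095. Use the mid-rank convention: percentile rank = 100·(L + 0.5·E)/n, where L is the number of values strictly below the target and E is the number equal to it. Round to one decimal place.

Sorted: 890, 1172, 1401, 1472, 2162, 3019, 3041, 3095, 3131.
Count below 3095: L = 7; count equal: E = 1; n = 9.
Percentile rank = 100·(7 + 0.5·1)/9 = 100·7.5/9 = 83.33.

83.3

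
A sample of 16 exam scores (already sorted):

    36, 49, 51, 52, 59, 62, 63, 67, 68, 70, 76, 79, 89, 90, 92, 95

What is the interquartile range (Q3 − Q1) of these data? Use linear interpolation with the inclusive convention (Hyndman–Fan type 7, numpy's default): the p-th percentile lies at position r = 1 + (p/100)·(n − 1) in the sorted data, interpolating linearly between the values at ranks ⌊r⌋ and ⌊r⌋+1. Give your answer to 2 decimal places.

n = 16.
P25: r = 4.75; ranks 4–5 are 52, 59; interpolating gives 57.25.
P75: r = 12.25; ranks 12–13 are 79, 89; interpolating gives 81.5.
Difference: 81.5 − 57.25 = 24.25.

24.25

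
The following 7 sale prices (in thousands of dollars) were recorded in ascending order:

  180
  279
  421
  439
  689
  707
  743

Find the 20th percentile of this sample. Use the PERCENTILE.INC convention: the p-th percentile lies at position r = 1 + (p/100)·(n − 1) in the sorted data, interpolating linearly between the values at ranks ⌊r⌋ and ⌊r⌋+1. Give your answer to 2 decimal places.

307.40

n = 7.
r = 1 + (20/100)·(7 − 1) = 1 + 1.2 = 2.2.
Rank 2 is 279 and rank 3 is 421.
Interpolate: 279 + 0.2·(421 − 279) = 279 + 0.2·142 = 307.4.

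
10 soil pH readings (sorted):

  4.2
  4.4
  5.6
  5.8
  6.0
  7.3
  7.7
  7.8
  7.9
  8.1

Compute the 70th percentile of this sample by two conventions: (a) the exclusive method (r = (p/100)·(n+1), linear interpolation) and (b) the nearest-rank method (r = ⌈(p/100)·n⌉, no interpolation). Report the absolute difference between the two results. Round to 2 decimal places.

0.07

n = 10.
(a) r = 7.7; between ranks 7 (7.7) and 8 (7.8): 7.77.
(b) the nearest-rank method: rank 7 → 7.7.
|7.77 − 7.7| = 0.07.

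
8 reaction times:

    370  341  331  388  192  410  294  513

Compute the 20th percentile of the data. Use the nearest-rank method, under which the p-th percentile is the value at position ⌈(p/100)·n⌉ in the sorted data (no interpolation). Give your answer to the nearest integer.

Sorted: 192, 294, 331, 341, 370, 388, 410, 513.
n = 8.
Position = ⌈20/100 · 8⌉ = ⌈1.6⌉ = 2.
The value at rank 2 is 294.

294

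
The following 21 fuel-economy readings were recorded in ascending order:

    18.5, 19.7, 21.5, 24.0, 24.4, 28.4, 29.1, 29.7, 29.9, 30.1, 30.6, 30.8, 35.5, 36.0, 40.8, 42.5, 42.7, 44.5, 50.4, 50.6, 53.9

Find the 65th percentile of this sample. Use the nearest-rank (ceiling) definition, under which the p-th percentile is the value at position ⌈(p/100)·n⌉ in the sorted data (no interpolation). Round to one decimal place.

36.0

n = 21.
Position = ⌈65/100 · 21⌉ = ⌈13.65⌉ = 14.
The value at rank 14 is 36.0.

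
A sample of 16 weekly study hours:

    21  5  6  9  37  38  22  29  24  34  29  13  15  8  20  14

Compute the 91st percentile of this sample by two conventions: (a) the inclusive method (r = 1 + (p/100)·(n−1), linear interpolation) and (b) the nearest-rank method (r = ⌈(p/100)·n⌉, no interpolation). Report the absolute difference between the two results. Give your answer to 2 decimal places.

1.05

Sorted: 5, 6, 8, 9, 13, 14, 15, 20, 21, 22, 24, 29, 29, 34, 37, 38.
n = 16.
(a) r = 14.65; between ranks 14 (34) and 15 (37): 35.95.
(b) the nearest-rank method: rank 15 → 37.
|35.95 − 37| = 1.05.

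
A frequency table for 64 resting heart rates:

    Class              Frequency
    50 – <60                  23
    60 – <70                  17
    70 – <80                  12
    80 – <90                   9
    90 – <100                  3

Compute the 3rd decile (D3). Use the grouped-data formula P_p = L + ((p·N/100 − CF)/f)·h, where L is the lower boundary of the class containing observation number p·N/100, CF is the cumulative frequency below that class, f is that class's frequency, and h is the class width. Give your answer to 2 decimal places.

58.35

N = 64; target position k = 30/100 · 64 = 19.2.
Cumulative frequencies: 23, 40, 52, 61, 64.
Observation 19.2 falls in the class 50 – <60.
L = 50, CF = 0, f = 23, h = 10.
P30 = 50 + ((19.2 − 0)/23)·10 = 50 + 8.34783 = 58.3478.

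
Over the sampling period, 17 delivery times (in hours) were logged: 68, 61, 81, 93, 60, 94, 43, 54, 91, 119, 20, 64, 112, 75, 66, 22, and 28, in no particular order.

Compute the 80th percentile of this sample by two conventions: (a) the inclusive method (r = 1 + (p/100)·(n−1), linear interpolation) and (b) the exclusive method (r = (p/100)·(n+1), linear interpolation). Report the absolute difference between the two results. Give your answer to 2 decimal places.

Sorted: 20, 22, 28, 43, 54, 60, 61, 64, 66, 68, 75, 81, 91, 93, 94, 112, 119.
n = 17.
(a) r = 13.8; between ranks 13 (91) and 14 (93): 92.6.
(b) r = 14.4; between ranks 14 (93) and 15 (94): 93.4.
|92.6 − 93.4| = 0.8.

0.80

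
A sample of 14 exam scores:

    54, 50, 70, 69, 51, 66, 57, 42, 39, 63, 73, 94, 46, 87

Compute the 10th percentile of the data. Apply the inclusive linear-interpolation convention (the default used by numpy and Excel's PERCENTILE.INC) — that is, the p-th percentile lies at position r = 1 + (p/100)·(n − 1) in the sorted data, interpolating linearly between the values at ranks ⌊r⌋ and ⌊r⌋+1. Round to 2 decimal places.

43.20

Sorted: 39, 42, 46, 50, 51, 54, 57, 63, 66, 69, 70, 73, 87, 94.
n = 14.
r = 1 + (10/100)·(14 − 1) = 1 + 1.3 = 2.3.
Rank 2 is 42 and rank 3 is 46.
Interpolate: 42 + 0.3·(46 − 42) = 42 + 0.3·4 = 43.2.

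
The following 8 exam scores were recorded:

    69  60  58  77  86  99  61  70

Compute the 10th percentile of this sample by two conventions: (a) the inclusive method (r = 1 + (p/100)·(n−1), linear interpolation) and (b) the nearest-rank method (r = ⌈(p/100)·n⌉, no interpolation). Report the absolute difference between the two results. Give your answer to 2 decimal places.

Sorted: 58, 60, 61, 69, 70, 77, 86, 99.
n = 8.
(a) r = 1.7; between ranks 1 (58) and 2 (60): 59.4.
(b) the nearest-rank method: rank 1 → 58.
|59.4 − 58| = 1.4.

1.40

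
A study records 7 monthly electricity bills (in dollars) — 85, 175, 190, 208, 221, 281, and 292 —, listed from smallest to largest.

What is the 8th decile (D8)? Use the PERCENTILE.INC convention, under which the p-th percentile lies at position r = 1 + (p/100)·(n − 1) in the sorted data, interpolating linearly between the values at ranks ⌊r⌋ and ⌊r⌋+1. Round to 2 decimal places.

n = 7.
r = 1 + (80/100)·(7 − 1) = 1 + 4.8 = 5.8.
Rank 5 is 221 and rank 6 is 281.
Interpolate: 221 + 0.8·(281 − 221) = 221 + 0.8·60 = 269.

269.00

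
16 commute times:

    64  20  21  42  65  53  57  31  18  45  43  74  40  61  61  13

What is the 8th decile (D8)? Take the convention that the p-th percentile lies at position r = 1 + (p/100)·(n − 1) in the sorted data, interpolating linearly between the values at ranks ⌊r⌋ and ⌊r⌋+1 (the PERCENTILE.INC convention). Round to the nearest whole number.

61

Sorted: 13, 18, 20, 21, 31, 40, 42, 43, 45, 53, 57, 61, 61, 64, 65, 74.
n = 16.
r = 1 + (80/100)·(16 − 1) = 1 + 12 = 13.
r is an integer, so P80 is the value at rank 13: 61.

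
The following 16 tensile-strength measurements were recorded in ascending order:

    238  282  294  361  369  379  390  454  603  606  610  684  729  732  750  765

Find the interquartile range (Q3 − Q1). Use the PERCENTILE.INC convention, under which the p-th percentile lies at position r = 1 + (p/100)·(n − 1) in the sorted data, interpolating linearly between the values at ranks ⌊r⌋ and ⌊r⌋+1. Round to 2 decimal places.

328.25

n = 16.
P25: r = 4.75; ranks 4–5 are 361, 369; interpolating gives 367.
P75: r = 12.25; ranks 12–13 are 684, 729; interpolating gives 695.25.
Difference: 695.25 − 367 = 328.25.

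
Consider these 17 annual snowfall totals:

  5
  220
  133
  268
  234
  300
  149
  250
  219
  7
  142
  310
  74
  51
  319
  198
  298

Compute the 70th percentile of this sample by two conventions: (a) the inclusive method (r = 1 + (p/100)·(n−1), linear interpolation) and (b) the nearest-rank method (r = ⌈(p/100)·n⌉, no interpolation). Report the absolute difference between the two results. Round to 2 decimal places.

Sorted: 5, 7, 51, 74, 133, 142, 149, 198, 219, 220, 234, 250, 268, 298, 300, 310, 319.
n = 17.
(a) r = 12.2; between ranks 12 (250) and 13 (268): 253.6.
(b) the nearest-rank method: rank 12 → 250.
|253.6 − 250| = 3.6.

3.60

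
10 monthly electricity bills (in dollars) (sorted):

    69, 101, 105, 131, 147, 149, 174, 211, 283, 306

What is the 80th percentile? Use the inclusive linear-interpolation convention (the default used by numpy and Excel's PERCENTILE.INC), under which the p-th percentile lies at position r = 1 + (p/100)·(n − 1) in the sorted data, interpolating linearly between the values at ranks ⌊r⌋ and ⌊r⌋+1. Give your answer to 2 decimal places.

225.40

n = 10.
r = 1 + (80/100)·(10 − 1) = 1 + 7.2 = 8.2.
Rank 8 is 211 and rank 9 is 283.
Interpolate: 211 + 0.2·(283 − 211) = 211 + 0.2·72 = 225.4.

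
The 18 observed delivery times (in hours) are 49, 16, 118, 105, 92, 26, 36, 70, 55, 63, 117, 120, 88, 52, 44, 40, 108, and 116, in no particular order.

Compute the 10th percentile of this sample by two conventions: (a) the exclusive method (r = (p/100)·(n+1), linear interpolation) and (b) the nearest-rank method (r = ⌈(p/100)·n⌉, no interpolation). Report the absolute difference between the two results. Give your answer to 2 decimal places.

1.00

Sorted: 16, 26, 36, 40, 44, 49, 52, 55, 63, 70, 88, 92, 105, 108, 116, 117, 118, 120.
n = 18.
(a) r = 1.9; between ranks 1 (16) and 2 (26): 25.
(b) the nearest-rank method: rank 2 → 26.
|25 − 26| = 1.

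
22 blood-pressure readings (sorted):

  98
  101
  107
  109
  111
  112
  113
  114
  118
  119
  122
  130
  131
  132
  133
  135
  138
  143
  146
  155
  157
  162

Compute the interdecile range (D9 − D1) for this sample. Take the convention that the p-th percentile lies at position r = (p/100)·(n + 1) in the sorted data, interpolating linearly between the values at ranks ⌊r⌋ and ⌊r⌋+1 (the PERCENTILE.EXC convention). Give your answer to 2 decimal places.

n = 22.
P10: r = 2.3; ranks 2–3 are 101, 107; interpolating gives 102.8.
P90: r = 20.7; ranks 20–21 are 155, 157; interpolating gives 156.4.
Difference: 156.4 − 102.8 = 53.6.

53.60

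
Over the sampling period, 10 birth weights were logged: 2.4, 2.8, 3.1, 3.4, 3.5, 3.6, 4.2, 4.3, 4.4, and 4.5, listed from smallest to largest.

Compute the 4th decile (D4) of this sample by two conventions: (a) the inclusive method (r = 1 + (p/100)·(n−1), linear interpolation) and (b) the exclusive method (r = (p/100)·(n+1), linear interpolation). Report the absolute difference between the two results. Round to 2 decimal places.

n = 10.
(a) r = 4.6; between ranks 4 (3.4) and 5 (3.5): 3.46.
(b) r = 4.4; between ranks 4 (3.4) and 5 (3.5): 3.44.
|3.46 − 3.44| = 0.02.

0.02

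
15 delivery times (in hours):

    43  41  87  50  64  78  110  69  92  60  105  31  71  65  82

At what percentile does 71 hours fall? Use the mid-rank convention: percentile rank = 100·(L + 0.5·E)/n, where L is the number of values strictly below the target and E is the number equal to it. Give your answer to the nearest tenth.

Sorted: 31, 41, 43, 50, 60, 64, 65, 69, 71, 78, 82, 87, 92, 105, 110.
Count below 71: L = 8; count equal: E = 1; n = 15.
Percentile rank = 100·(8 + 0.5·1)/15 = 100·8.5/15 = 56.67.

56.7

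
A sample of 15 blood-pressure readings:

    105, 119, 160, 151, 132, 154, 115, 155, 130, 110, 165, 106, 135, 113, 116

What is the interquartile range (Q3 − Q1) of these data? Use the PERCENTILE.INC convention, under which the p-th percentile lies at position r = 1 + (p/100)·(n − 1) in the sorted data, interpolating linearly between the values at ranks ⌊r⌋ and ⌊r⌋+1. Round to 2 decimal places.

38.50

Sorted: 105, 106, 110, 113, 115, 116, 119, 130, 132, 135, 151, 154, 155, 160, 165.
n = 15.
P25: r = 4.5; ranks 4–5 are 113, 115; interpolating gives 114.
P75: r = 11.5; ranks 11–12 are 151, 154; interpolating gives 152.5.
Difference: 152.5 − 114 = 38.5.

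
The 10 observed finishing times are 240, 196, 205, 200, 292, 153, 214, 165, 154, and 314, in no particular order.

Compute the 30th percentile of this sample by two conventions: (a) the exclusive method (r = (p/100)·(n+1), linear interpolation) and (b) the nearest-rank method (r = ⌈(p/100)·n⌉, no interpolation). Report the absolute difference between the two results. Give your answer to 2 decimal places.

9.30

Sorted: 153, 154, 165, 196, 200, 205, 214, 240, 292, 314.
n = 10.
(a) r = 3.3; between ranks 3 (165) and 4 (196): 174.3.
(b) the nearest-rank method: rank 3 → 165.
|174.3 − 165| = 9.3.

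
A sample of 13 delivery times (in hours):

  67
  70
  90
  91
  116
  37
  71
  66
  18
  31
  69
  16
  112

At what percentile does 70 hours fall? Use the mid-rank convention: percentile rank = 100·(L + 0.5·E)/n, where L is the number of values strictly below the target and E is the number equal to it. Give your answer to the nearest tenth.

57.7

Sorted: 16, 18, 31, 37, 66, 67, 69, 70, 71, 90, 91, 112, 116.
Count below 70: L = 7; count equal: E = 1; n = 13.
Percentile rank = 100·(7 + 0.5·1)/13 = 100·7.5/13 = 57.69.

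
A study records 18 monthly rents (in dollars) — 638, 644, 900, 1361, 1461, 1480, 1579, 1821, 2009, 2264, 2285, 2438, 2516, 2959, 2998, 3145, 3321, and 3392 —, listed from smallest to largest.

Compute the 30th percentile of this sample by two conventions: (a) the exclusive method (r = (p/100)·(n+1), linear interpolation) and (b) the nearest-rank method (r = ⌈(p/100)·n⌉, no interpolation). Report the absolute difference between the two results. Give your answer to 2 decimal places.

n = 18.
(a) r = 5.7; between ranks 5 (1461) and 6 (1480): 1474.3.
(b) the nearest-rank method: rank 6 → 1480.
|1474.3 − 1480| = 5.7.

5.70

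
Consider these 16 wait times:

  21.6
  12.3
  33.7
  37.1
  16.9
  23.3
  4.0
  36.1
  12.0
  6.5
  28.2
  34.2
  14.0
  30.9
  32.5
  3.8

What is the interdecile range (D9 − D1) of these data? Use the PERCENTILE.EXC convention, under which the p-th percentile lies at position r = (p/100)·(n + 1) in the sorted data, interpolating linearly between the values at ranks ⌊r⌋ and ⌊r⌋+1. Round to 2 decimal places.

32.46

Sorted: 3.8, 4.0, 6.5, 12.0, 12.3, 14.0, 16.9, 21.6, 23.3, 28.2, 30.9, 32.5, 33.7, 34.2, 36.1, 37.1.
n = 16.
P10: r = 1.7; ranks 1–2 are 3.8, 4.0; interpolating gives 3.94.
P90: r = 15.3; ranks 15–16 are 36.1, 37.1; interpolating gives 36.4.
Difference: 36.4 − 3.94 = 32.46.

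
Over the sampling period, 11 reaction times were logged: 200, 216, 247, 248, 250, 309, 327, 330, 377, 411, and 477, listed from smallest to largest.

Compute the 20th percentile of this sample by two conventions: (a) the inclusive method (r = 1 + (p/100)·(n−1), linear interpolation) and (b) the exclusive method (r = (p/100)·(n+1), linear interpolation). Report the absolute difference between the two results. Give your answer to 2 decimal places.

18.60

n = 11.
(a) r = 3 → value at rank 3 = 247.
(b) r = 2.4; between ranks 2 (216) and 3 (247): 228.4.
|247 − 228.4| = 18.6.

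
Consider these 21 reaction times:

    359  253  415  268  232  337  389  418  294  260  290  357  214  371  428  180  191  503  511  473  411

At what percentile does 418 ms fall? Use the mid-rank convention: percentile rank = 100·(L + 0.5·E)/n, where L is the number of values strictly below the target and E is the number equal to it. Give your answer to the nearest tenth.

Sorted: 180, 191, 214, 232, 253, 260, 268, 290, 294, 337, 357, 359, 371, 389, 411, 415, 418, 428, 473, 503, 511.
Count below 418: L = 16; count equal: E = 1; n = 21.
Percentile rank = 100·(16 + 0.5·1)/21 = 100·16.5/21 = 78.57.

78.6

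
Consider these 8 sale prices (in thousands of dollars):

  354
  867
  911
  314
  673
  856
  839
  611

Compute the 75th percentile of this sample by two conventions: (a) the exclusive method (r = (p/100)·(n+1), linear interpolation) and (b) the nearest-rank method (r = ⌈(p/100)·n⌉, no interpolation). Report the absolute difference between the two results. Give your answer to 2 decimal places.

Sorted: 314, 354, 611, 673, 839, 856, 867, 911.
n = 8.
(a) r = 6.75; between ranks 6 (856) and 7 (867): 864.25.
(b) the nearest-rank method: rank 6 → 856.
|864.25 − 856| = 8.25.

8.25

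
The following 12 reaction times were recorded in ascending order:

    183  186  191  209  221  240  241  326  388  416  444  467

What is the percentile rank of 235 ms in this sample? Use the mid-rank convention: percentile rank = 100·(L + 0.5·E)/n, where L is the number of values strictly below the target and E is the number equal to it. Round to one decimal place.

Count below 235: L = 5; count equal: E = 0; n = 12.
Percentile rank = 100·(5 + 0.5·0)/12 = 100·5/12 = 41.67.

41.7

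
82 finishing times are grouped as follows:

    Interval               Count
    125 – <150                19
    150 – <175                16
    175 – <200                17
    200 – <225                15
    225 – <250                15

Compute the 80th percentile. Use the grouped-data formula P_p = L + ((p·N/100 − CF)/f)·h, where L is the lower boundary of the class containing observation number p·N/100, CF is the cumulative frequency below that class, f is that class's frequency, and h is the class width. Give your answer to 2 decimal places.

N = 82; target position k = 80/100 · 82 = 65.6.
Cumulative frequencies: 19, 35, 52, 67, 82.
Observation 65.6 falls in the class 200 – <225.
L = 200, CF = 52, f = 15, h = 25.
P80 = 200 + ((65.6 − 52)/15)·25 = 200 + 22.6667 = 222.667.

222.67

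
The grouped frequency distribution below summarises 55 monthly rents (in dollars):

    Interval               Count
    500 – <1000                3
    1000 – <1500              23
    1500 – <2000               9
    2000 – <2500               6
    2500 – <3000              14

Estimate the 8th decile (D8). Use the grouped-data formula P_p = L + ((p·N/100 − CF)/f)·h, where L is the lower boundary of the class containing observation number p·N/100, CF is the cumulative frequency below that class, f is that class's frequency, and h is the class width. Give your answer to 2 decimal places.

N = 55; target position k = 80/100 · 55 = 44.
Cumulative frequencies: 3, 26, 35, 41, 55.
Observation 44 falls in the class 2500 – <3000.
L = 2500, CF = 41, f = 14, h = 500.
P80 = 2500 + ((44 − 41)/14)·500 = 2500 + 107.143 = 2607.14.

2607.14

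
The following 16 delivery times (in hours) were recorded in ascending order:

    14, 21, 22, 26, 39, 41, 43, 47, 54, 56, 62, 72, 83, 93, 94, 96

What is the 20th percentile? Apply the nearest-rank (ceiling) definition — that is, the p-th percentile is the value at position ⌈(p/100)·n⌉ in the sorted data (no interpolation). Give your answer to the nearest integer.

n = 16.
Position = ⌈20/100 · 16⌉ = ⌈3.2⌉ = 4.
The value at rank 4 is 26.

26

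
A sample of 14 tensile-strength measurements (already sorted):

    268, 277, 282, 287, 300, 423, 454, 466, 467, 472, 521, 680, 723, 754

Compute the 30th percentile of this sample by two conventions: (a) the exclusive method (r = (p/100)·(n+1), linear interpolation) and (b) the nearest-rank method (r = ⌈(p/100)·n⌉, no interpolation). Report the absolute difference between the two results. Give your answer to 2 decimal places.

6.50

n = 14.
(a) r = 4.5; between ranks 4 (287) and 5 (300): 293.5.
(b) the nearest-rank method: rank 5 → 300.
|293.5 − 300| = 6.5.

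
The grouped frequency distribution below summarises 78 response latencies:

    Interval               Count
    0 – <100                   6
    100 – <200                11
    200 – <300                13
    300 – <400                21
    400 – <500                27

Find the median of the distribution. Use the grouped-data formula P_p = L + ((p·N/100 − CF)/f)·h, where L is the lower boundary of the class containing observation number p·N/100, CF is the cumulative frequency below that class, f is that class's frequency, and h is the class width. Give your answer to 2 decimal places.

N = 78; target position k = 50/100 · 78 = 39.
Cumulative frequencies: 6, 17, 30, 51, 78.
Observation 39 falls in the class 300 – <400.
L = 300, CF = 30, f = 21, h = 100.
P50 = 300 + ((39 − 30)/21)·100 = 300 + 42.8571 = 342.857.

342.86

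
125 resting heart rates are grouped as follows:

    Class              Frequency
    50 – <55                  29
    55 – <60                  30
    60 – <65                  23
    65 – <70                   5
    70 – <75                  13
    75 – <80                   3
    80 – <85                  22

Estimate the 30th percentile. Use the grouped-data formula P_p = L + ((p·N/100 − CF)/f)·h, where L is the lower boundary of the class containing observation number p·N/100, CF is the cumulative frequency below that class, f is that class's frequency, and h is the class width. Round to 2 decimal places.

56.42

N = 125; target position k = 30/100 · 125 = 37.5.
Cumulative frequencies: 29, 59, 82, 87, 100, 103, 125.
Observation 37.5 falls in the class 55 – <60.
L = 55, CF = 29, f = 30, h = 5.
P30 = 55 + ((37.5 − 29)/30)·5 = 55 + 1.41667 = 56.4167.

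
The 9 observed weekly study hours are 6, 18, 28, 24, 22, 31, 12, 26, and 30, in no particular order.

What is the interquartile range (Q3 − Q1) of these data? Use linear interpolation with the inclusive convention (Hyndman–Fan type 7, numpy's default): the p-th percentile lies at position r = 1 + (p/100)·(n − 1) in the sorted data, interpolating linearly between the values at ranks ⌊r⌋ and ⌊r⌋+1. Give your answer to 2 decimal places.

Sorted: 6, 12, 18, 22, 24, 26, 28, 30, 31.
n = 9.
P25: r = 3 (integer) → 18.
P75: r = 7 (integer) → 28.
Difference: 28 − 18 = 10.

10.00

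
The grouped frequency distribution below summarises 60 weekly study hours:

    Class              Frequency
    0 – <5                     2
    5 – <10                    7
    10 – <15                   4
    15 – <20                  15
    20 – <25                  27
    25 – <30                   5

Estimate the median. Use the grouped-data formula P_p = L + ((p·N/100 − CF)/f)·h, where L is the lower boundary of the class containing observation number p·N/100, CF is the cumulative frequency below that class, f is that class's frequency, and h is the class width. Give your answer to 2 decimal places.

N = 60; target position k = 50/100 · 60 = 30.
Cumulative frequencies: 2, 9, 13, 28, 55, 60.
Observation 30 falls in the class 20 – <25.
L = 20, CF = 28, f = 27, h = 5.
P50 = 20 + ((30 − 28)/27)·5 = 20 + 0.37037 = 20.3704.

20.37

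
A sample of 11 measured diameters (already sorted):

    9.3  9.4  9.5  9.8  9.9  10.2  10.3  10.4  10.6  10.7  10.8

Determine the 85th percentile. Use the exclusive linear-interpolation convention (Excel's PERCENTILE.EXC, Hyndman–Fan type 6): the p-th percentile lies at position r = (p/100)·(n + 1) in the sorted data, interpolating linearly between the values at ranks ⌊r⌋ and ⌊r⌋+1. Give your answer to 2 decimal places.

10.72

n = 11.
r = (85/100)·(11 + 1) = 10.2.
Rank 10 is 10.7 and rank 11 is 10.8.
Interpolate: 10.7 + 0.2·(10.8 − 10.7) = 10.7 + 0.2·0.1 = 10.72.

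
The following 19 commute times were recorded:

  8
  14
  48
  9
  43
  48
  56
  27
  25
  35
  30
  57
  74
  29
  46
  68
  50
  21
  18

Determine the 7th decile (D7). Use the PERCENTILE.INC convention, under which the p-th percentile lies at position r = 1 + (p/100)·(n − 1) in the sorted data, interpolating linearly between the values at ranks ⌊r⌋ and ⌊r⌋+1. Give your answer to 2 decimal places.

48.00

Sorted: 8, 9, 14, 18, 21, 25, 27, 29, 30, 35, 43, 46, 48, 48, 50, 56, 57, 68, 74.
n = 19.
r = 1 + (70/100)·(19 − 1) = 1 + 12.6 = 13.6.
Rank 13 is 48 and rank 14 is 48.
Interpolate: 48 + 0.6·(48 − 48) = 48 + 0.6·0 = 48.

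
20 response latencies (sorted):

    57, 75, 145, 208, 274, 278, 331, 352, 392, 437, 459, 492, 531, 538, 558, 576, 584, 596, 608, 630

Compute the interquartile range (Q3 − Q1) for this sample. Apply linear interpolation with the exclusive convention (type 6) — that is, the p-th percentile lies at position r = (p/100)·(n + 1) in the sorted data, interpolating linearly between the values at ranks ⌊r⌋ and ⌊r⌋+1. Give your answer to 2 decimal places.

n = 20.
P25: r = 5.25; ranks 5–6 are 274, 278; interpolating gives 275.
P75: r = 15.75; ranks 15–16 are 558, 576; interpolating gives 571.5.
Difference: 571.5 − 275 = 296.5.

296.50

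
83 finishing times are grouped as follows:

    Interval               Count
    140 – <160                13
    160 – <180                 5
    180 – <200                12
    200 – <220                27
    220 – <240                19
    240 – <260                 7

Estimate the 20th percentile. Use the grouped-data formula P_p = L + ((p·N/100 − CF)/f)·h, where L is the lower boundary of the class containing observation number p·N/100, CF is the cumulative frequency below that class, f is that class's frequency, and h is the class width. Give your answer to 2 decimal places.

N = 83; target position k = 20/100 · 83 = 16.6.
Cumulative frequencies: 13, 18, 30, 57, 76, 83.
Observation 16.6 falls in the class 160 – <180.
L = 160, CF = 13, f = 5, h = 20.
P20 = 160 + ((16.6 − 13)/5)·20 = 160 + 14.4 = 174.4.

174.40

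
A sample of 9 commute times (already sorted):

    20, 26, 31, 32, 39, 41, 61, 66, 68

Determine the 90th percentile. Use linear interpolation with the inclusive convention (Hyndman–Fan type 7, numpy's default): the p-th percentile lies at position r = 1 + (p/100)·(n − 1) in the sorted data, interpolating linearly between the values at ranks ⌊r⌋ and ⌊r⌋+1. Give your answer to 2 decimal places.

n = 9.
r = 1 + (90/100)·(9 − 1) = 1 + 7.2 = 8.2.
Rank 8 is 66 and rank 9 is 68.
Interpolate: 66 + 0.2·(68 − 66) = 66 + 0.2·2 = 66.4.

66.40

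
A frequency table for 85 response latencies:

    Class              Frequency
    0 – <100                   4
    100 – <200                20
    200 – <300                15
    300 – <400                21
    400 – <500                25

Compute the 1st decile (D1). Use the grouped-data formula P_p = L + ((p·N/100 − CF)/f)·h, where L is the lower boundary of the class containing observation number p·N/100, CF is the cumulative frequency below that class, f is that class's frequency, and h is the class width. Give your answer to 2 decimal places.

N = 85; target position k = 10/100 · 85 = 8.5.
Cumulative frequencies: 4, 24, 39, 60, 85.
Observation 8.5 falls in the class 100 – <200.
L = 100, CF = 4, f = 20, h = 100.
P10 = 100 + ((8.5 − 4)/20)·100 = 100 + 22.5 = 122.5.

122.50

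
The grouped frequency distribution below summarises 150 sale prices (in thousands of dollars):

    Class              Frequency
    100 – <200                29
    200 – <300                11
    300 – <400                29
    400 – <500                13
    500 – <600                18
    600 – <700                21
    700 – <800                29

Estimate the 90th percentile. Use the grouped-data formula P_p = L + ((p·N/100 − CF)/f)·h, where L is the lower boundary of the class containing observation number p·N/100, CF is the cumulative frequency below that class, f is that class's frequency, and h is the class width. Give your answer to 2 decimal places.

748.28

N = 150; target position k = 90/100 · 150 = 135.
Cumulative frequencies: 29, 40, 69, 82, 100, 121, 150.
Observation 135 falls in the class 700 – <800.
L = 700, CF = 121, f = 29, h = 100.
P90 = 700 + ((135 − 121)/29)·100 = 700 + 48.2759 = 748.276.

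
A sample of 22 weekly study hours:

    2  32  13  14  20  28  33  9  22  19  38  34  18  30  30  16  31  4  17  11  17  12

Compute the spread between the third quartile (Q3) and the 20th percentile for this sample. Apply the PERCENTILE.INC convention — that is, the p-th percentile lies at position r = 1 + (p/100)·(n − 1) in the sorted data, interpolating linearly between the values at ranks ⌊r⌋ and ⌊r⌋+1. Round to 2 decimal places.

17.80

Sorted: 2, 4, 9, 11, 12, 13, 14, 16, 17, 17, 18, 19, 20, 22, 28, 30, 30, 31, 32, 33, 34, 38.
n = 22.
P20: r = 5.2; ranks 5–6 are 12, 13; interpolating gives 12.2.
P75: r = 16.75; ranks 16–17 are 30, 30; interpolating gives 30.
Difference: 30 − 12.2 = 17.8.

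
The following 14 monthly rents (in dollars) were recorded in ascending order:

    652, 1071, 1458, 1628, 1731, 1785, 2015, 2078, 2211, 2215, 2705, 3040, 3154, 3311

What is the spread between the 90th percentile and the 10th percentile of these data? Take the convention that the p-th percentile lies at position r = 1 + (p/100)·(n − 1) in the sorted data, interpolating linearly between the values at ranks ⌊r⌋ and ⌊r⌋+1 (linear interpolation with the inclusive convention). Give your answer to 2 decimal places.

1932.70

n = 14.
P10: r = 2.3; ranks 2–3 are 1071, 1458; interpolating gives 1187.1.
P90: r = 12.7; ranks 12–13 are 3040, 3154; interpolating gives 3119.8.
Difference: 3119.8 − 1187.1 = 1932.7.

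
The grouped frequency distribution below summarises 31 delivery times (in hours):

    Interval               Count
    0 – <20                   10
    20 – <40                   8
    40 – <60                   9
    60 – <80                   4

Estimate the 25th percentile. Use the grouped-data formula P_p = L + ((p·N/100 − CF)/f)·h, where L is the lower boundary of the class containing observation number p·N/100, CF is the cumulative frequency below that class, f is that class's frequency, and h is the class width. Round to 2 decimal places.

N = 31; target position k = 25/100 · 31 = 7.75.
Cumulative frequencies: 10, 18, 27, 31.
Observation 7.75 falls in the class 0 – <20.
L = 0, CF = 0, f = 10, h = 20.
P25 = 0 + ((7.75 − 0)/10)·20 = 0 + 15.5 = 15.5.

15.50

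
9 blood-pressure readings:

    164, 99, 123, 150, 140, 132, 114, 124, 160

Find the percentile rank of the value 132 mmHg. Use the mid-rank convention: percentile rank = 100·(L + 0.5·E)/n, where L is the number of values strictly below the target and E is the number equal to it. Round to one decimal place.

50.0

Sorted: 99, 114, 123, 124, 132, 140, 150, 160, 164.
Count below 132: L = 4; count equal: E = 1; n = 9.
Percentile rank = 100·(4 + 0.5·1)/9 = 100·4.5/9 = 50.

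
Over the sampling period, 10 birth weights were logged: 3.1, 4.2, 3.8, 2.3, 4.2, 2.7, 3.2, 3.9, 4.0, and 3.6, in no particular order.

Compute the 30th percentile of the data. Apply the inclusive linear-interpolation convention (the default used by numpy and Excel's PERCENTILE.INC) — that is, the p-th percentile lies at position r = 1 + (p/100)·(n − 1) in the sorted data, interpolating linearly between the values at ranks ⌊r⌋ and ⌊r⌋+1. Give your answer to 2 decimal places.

3.17

Sorted: 2.3, 2.7, 3.1, 3.2, 3.6, 3.8, 3.9, 4.0, 4.2, 4.2.
n = 10.
r = 1 + (30/100)·(10 − 1) = 1 + 2.7 = 3.7.
Rank 3 is 3.1 and rank 4 is 3.2.
Interpolate: 3.1 + 0.7·(3.2 − 3.1) = 3.1 + 0.7·0.1 = 3.17.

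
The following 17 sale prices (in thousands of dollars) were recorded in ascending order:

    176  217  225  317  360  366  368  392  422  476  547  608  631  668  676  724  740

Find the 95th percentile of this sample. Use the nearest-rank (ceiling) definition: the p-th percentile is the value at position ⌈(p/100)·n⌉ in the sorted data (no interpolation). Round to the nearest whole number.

740

n = 17.
Position = ⌈95/100 · 17⌉ = ⌈16.15⌉ = 17.
The value at rank 17 is 740.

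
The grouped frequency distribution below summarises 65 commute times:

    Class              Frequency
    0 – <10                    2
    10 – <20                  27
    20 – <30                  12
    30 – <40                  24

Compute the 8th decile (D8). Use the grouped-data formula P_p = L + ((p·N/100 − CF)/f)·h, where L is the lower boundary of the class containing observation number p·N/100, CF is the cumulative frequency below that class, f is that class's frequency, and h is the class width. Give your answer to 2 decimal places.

34.58

N = 65; target position k = 80/100 · 65 = 52.
Cumulative frequencies: 2, 29, 41, 65.
Observation 52 falls in the class 30 – <40.
L = 30, CF = 41, f = 24, h = 10.
P80 = 30 + ((52 − 41)/24)·10 = 30 + 4.58333 = 34.5833.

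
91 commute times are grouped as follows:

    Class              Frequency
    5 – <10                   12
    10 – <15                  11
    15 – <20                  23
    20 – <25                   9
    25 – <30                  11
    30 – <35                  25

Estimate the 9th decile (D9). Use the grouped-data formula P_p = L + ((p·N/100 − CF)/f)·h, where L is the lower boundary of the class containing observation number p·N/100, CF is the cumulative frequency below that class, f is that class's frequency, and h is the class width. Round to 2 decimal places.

33.18

N = 91; target position k = 90/100 · 91 = 81.9.
Cumulative frequencies: 12, 23, 46, 55, 66, 91.
Observation 81.9 falls in the class 30 – <35.
L = 30, CF = 66, f = 25, h = 5.
P90 = 30 + ((81.9 − 66)/25)·5 = 30 + 3.18 = 33.18.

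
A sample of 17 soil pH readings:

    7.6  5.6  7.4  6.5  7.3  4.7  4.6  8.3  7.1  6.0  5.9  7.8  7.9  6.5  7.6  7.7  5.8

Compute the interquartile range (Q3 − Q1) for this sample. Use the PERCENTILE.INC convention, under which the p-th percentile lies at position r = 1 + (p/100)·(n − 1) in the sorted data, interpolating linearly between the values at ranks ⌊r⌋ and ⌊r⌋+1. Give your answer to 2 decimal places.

Sorted: 4.6, 4.7, 5.6, 5.8, 5.9, 6.0, 6.5, 6.5, 7.1, 7.3, 7.4, 7.6, 7.6, 7.7, 7.8, 7.9, 8.3.
n = 17.
P25: r = 5 (integer) → 5.9.
P75: r = 13 (integer) → 7.6.
Difference: 7.6 − 5.9 = 1.7.

1.70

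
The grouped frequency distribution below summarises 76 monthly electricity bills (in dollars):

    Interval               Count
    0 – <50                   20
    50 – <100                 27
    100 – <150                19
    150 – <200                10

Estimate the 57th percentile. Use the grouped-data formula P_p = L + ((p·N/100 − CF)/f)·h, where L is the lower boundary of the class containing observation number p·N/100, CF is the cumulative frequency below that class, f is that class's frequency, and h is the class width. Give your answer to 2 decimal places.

93.19

N = 76; target position k = 57/100 · 76 = 43.32.
Cumulative frequencies: 20, 47, 66, 76.
Observation 43.32 falls in the class 50 – <100.
L = 50, CF = 20, f = 27, h = 50.
P57 = 50 + ((43.32 − 20)/27)·50 = 50 + 43.1852 = 93.1852.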